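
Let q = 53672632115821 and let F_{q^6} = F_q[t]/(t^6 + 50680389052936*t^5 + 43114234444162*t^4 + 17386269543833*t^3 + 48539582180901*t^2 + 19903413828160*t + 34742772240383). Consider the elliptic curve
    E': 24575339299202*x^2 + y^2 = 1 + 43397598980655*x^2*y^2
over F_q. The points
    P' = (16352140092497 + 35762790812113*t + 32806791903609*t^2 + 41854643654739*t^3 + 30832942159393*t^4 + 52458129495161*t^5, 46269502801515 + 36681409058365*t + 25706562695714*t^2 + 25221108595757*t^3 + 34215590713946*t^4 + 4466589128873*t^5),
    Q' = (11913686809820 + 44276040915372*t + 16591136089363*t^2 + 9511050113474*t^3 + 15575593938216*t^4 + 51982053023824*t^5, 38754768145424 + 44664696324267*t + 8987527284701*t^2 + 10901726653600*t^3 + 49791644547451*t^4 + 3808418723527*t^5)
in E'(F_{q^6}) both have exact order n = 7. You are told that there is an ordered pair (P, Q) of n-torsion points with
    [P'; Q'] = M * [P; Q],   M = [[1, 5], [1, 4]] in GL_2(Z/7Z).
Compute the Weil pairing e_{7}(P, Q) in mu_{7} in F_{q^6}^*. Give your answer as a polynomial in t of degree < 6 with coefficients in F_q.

e_{7}(aP+bQ,cP+dQ) = e_{7}(P,Q)^(ad-bc); with (a,b,c,d)=(1,5,1,4) this gives the det-7 law.
So e_{7}(P,Q) = e_{7}(P',Q')^{6}, since 6*6 = 1 mod 7.
Edwards->Montgomery: u=(1+y)/(1-y), v=u/x -> 52635258113265v^2=u^3+51082395392406u^2+u; then x_W=8712593108592u+20274261732613: y^2=x^3+26983655176809.
3-bit Miller (111) on E'/F_{53672632115821} with a'=0, b'=26983655176809: accumulate tangent/chord ratios at Q'+S and P'+S'.
f_P(D_Q)/f_Q(D_P) = 49815731147326 + 13847270185879*t + 35085786638218*t^2 + 17527251942448*t^3 + 52478751431865*t^4 + 25300758263149*t^5.
e_{7}(P,Q) = (49815731147326 + 13847270185879*t + 35085786638218*t^2 + 17527251942448*t^3 + 52478751431865*t^4 + 25300758263149*t^5)^{6} = 9262124456291 + 38732731939244*t + 33345449656280*t^2 + 27676630463303*t^3 + 6217571767410*t^4 + 10640297146918*t^5.

9262124456291 + 38732731939244*t + 33345449656280*t^2 + 27676630463303*t^3 + 6217571767410*t^4 + 10640297146918*t^5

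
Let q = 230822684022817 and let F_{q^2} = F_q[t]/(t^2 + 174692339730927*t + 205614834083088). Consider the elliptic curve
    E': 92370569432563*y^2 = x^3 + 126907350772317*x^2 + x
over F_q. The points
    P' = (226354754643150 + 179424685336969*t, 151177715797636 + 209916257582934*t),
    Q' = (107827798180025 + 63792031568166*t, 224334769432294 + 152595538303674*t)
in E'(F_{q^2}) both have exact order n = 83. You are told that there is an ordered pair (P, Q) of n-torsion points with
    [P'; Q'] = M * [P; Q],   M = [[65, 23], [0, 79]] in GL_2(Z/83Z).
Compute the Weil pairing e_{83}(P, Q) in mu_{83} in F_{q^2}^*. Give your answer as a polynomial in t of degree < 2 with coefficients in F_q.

e_{83}(aP+bQ,cP+dQ) = e_{83}(P,Q)^(ad-bc); with (a,b,c,d)=(65,23,0,79) this gives the det-83 law.
Inverting 72 mod 83: 15. Thus e_{83}(P,Q) = e(P',Q')^{15}.
Undo Montgomery via alpha=111886397838355, beta=14451573163531: (a',b')=(132825695102839,109289956756903) over F_{230822684022817}.
7-bit Miller (1010011) on E'/F_{230822684022817} with a'=132825695102839, b'=109289956756903: accumulate tangent/chord ratios at Q'+S and P'+S'.
Result: e(P',Q') = 163347812655373 + 151243548743217*t.
Thus e_{83}(P,Q) = 97725106567036 + 101198375281075*t.

97725106567036 + 101198375281075*t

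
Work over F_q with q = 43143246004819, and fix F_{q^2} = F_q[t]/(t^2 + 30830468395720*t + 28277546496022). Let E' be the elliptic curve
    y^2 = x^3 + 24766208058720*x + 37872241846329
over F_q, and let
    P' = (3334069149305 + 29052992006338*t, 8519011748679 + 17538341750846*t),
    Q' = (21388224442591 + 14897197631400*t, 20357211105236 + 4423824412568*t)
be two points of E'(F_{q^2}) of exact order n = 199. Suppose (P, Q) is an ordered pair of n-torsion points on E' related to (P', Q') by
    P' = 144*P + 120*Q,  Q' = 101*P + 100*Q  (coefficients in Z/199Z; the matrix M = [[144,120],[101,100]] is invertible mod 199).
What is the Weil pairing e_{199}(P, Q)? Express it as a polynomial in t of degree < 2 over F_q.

8204545582666 + 20465170923500*t

Since e_{199}(P,P)=e_{199}(Q,Q)=1 and e_{199}(Q,P)=e_{199}(P,Q)^{-1}, expanding e_{199}(144*P + 120*Q,101*P + 100*Q) leaves e(P,Q)^det(M).
Inverting 91 mod 199: 35. Thus e_{199}(P,Q) = e(P',Q')^{35}.
Double-and-add over 11000111: 8-1 doublings, 5-1 additions; each step l_{T,T}/v_{2T} or l_{T,P'}/v at Q'+S for random S.
Result: e(P',Q') = 37084148015503 + 7785998845078*t.
Thus e_{199}(P,Q) = 8204545582666 + 20465170923500*t.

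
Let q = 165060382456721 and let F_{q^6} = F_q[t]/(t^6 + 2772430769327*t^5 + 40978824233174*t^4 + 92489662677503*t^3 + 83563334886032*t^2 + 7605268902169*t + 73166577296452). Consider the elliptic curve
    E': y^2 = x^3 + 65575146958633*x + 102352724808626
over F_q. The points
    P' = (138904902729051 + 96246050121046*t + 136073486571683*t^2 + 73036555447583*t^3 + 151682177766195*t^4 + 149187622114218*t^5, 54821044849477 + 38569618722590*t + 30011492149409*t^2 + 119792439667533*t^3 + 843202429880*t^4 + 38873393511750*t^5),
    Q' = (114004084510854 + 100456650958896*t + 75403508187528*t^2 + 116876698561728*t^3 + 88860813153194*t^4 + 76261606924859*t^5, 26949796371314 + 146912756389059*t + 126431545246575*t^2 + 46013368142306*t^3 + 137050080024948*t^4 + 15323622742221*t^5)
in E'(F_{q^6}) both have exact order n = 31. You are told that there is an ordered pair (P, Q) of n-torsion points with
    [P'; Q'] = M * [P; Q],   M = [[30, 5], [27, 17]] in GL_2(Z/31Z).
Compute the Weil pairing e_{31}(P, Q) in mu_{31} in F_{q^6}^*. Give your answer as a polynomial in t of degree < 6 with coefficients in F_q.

87593264752346 + 55174114964989*t + 135742947875645*t^2 + 104532762329215*t^3 + 65083345735930*t^4 + 29833410598557*t^5

The 31-Weil pairing on E[31] over F_{165060382456721} is alternating-bilinear: e_{31}(P',Q') = e_{31}(P,Q)^det(M).
det(M) mod 31 = 3; its inverse in (Z/31)^* is 21 (check: 3*21 mod 31 = 1).
Double-and-add over 11111: 5-1 doublings, 5-1 additions; each step l_{T,T}/v_{2T} or l_{T,P'}/v at Q'+S for random S.
So e_{31}(P',Q') = 40004220211516 + 75798728398571*t + 155702381176279*t^2 + 139214422907360*t^3 + 43595481651994*t^4 + 77892820534384*t^5.
Raise to 21: e(P,Q) = 87593264752346 + 55174114964989*t + 135742947875645*t^2 + 104532762329215*t^3 + 65083345735930*t^4 + 29833410598557*t^5 in mu_{31}.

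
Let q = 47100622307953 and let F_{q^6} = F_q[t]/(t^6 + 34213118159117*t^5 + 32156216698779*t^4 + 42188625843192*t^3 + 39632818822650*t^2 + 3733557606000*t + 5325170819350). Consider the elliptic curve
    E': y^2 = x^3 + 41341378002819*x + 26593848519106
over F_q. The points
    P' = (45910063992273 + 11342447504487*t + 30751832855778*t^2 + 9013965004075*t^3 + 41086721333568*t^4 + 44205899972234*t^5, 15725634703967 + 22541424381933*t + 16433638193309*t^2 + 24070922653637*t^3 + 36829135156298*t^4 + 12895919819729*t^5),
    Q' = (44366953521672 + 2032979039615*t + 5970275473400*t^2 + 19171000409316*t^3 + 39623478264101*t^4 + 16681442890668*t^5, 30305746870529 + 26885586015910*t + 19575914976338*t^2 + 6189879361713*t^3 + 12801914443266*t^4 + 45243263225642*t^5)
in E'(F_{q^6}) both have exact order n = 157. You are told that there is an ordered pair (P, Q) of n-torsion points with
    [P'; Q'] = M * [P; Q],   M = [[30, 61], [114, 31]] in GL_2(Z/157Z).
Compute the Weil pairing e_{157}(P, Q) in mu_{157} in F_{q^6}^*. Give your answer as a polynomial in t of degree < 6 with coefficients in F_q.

Since e_{157}(P,P)=e_{157}(Q,Q)=1 and e_{157}(Q,P)=e_{157}(P,Q)^{-1}, expanding e_{157}(30*P + 61*Q,114*P + 31*Q) leaves e(P,Q)^det(M).
30*31 - 61*114 = -6024; reduced mod 157: det = 99, inverse 46.
Build f_{157,P'} and f_{157,Q'} via the 8-bit ladder of 157=10011101_2; evaluate at shifted divisors; quotient in F_{47100622307953^6}.
Miller gives e_{157}(P',Q') = 5449128636412 + 30029516041822*t + 35823883951588*t^2 + 11058715365358*t^3 + 44474100635908*t^4 + 15092981633067*t^5 in F_{47100622307953^6}.
e_{157}(P,Q) = (5449128636412 + 30029516041822*t + 35823883951588*t^2 + 11058715365358*t^3 + 44474100635908*t^4 + 15092981633067*t^5)^{46} = 20617641373943 + 12990430580952*t + 39649604917867*t^2 + 43196997451286*t^3 + 16169715954959*t^4 + 39553176727665*t^5.

20617641373943 + 12990430580952*t + 39649604917867*t^2 + 43196997451286*t^3 + 16169715954959*t^4 + 39553176727665*t^5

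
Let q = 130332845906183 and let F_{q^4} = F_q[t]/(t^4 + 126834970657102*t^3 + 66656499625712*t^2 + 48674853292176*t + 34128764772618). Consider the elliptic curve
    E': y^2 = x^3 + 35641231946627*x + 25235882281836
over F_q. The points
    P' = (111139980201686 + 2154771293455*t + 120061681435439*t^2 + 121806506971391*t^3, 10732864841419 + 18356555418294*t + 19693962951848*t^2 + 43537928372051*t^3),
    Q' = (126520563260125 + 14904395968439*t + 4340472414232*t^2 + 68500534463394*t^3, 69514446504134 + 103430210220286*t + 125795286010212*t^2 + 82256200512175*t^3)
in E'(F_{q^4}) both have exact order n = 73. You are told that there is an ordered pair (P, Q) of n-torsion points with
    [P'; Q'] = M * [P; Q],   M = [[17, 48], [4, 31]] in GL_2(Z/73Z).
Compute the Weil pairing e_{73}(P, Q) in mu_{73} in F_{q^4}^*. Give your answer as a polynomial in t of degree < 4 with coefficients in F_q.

105208824690803 + 5113881203899*t + 104454325629501*t^2 + 124689041395165*t^3

e_{73} is bilinear + alternating on E[73], so e_{73}(17*P + 48*Q, 4*P + 31*Q) = e_{73}(P,Q)^(17*31-48*4).
So e_{73}(P,Q) = e_{73}(P',Q')^{17}, since 43*17 = 1 mod 73.
7-bit Miller (1001001) on E'/F_{130332845906183} with a'=35641231946627, b'=25235882281836: accumulate tangent/chord ratios at Q'+S and P'+S'.
f_P(D_Q)/f_Q(D_P) = 116627697635337 + 97910242719436*t + 15718991339977*t^2 + 27799671513392*t^3.
Raise to 17: e(P,Q) = 105208824690803 + 5113881203899*t + 104454325629501*t^2 + 124689041395165*t^3 in mu_{73}.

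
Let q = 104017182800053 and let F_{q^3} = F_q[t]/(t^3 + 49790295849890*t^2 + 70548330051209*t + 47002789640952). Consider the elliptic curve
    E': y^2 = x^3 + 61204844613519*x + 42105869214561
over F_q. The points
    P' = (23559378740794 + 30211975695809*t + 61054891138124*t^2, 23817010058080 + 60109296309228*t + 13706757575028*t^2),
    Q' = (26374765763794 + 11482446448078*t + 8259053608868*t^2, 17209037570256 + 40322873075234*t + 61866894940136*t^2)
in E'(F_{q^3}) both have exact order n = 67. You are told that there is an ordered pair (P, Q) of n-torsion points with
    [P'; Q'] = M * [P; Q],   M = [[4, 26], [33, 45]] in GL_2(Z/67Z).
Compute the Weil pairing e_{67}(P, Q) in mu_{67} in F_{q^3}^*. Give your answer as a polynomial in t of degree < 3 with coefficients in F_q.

18811853729413 + 69346416511470*t + 48786424096067*t^2

Since e_{67}(P,P)=e_{67}(Q,Q)=1 and e_{67}(Q,P)=e_{67}(P,Q)^{-1}, expanding e_{67}(4*P + 26*Q,33*P + 45*Q) leaves e(P,Q)^det(M).
Hence e(P,Q) = e(P',Q')^{25} where 25 = 59^{-1} mod 67.
n = 67 = (1000011)_2 (7 bits, wt 3); accumulate f_{67,P'}(Q'+S)/f_{67,P'}(S) along the 6-step ladder.
So e_{67}(P',Q') = 13848557968407 + 102038575900945*t + 101310271171019*t^2.
Thus e_{67}(P,Q) = 18811853729413 + 69346416511470*t + 48786424096067*t^2.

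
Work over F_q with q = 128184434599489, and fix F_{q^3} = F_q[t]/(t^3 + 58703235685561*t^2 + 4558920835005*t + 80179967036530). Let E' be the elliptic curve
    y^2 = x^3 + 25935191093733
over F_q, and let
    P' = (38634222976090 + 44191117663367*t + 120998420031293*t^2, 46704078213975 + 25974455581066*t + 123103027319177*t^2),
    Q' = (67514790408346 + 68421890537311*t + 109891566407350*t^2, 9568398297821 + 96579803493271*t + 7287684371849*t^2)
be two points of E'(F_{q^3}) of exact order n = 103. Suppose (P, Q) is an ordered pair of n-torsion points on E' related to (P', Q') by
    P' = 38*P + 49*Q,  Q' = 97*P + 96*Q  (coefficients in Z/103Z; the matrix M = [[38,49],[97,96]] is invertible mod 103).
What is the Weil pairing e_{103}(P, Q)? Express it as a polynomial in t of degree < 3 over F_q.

The 103-Weil pairing on E[103] over F_{128184434599489} is alternating-bilinear: e_{103}(P',Q') = e_{103}(P,Q)^det(M).
So e_{103}(P,Q) = e_{103}(P',Q')^{92}, since 28*92 = 1 mod 103.
Miller loop for e_{103} over F_{128184434599489^3}: bits of 103 = 1100111; 6 double steps + 4 add steps, l/v at each.
The quotient is 112003909563757 + 36752452401514*t + 79378298348009*t^2.
(112003909563757 + 36752452401514*t + 79378298348009*t^2)^{92} mod (128184434599489,f) = 34204464916668 + 47857639997423*t + 114928046641778*t^2.

34204464916668 + 47857639997423*t + 114928046641778*t^2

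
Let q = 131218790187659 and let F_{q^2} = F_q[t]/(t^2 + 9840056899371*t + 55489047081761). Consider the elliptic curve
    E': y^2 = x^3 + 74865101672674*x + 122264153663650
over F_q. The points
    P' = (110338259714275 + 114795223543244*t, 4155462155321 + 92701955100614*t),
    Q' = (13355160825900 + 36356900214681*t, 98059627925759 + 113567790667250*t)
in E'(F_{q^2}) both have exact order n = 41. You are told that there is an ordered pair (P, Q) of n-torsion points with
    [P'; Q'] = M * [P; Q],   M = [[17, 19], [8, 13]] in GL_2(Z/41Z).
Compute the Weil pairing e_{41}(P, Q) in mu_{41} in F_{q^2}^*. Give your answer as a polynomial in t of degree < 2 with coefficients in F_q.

125139464637212 + 11303419432455*t

Alternating bilinearity on E[41] (values in mu_{41} in F_{131218790187659^2}) gives e(P',Q') = e(P,Q)^det(M).
Inverting 28 mod 41: 22. Thus e_{41}(P,Q) = e(P',Q')^{22}.
Build f_{41,P'} and f_{41,Q'} via the 6-bit ladder of 41=101001_2; evaluate at shifted divisors; quotient in F_{131218790187659^2}.
e_{41}(P',Q') = 75498152758566 + 81814362245467*t.
(75498152758566 + 81814362245467*t)^{22} mod (131218790187659,f) = 125139464637212 + 11303419432455*t.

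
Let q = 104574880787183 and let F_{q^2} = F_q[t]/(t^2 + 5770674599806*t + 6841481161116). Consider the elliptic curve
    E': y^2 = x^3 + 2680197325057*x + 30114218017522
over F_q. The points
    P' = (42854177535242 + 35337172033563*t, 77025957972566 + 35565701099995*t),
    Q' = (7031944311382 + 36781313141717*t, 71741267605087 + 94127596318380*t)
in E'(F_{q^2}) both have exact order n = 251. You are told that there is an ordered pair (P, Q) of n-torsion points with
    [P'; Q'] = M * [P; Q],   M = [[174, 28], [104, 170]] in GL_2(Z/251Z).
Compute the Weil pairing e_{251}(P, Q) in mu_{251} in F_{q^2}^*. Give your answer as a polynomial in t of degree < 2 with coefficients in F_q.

Since e_{251}(P,P)=e_{251}(Q,Q)=1 and e_{251}(Q,P)=e_{251}(P,Q)^{-1}, expanding e_{251}(174*P + 28*Q,104*P + 170*Q) leaves e(P,Q)^det(M).
det(M) mod 251 = 62; its inverse in (Z/251)^* is 166 (check: 62*166 mod 251 = 1).
Build f_{251,P'} and f_{251,Q'} via the 8-bit ladder of 251=11111011_2; evaluate at shifted divisors; quotient in F_{104574880787183^2}.
Miller gives e_{251}(P',Q') = 8521797299420 + 87723680244993*t in F_{104574880787183^2}.
(8521797299420 + 87723680244993*t)^{166} mod (104574880787183,f) = 15682832260794 + 76782124235402*t.

15682832260794 + 76782124235402*t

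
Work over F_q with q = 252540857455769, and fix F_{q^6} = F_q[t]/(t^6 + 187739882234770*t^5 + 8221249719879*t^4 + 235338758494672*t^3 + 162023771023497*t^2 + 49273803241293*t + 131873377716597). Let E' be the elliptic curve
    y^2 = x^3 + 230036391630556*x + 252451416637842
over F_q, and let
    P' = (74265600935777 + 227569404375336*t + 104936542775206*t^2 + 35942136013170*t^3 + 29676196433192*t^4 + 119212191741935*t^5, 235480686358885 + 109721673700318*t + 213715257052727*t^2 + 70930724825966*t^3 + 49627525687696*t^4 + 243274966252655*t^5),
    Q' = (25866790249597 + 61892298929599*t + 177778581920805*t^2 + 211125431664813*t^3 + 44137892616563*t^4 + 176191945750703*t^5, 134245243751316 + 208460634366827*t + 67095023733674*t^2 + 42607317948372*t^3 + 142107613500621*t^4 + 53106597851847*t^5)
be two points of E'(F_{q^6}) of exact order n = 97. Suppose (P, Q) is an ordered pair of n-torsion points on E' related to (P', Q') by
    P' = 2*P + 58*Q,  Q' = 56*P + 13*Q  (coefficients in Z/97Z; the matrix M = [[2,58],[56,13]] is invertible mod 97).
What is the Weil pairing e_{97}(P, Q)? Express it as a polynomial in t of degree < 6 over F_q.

125409929346486 + 210991219472309*t + 91207268737949*t^2 + 227522263509296*t^3 + 136702252531053*t^4 + 226531322926741*t^5

Under M = [[2,58],[56,13]] in GL_2(Z/97), e_{97}(P',Q') = e_{97}(P,Q)^(2*13-58*56 mod 97).
2*13 - 58*56 = -3222; reduced mod 97: det = 76, inverse 60.
n = 97 = (1100001)_2 (7 bits, wt 3); accumulate f_{97,P'}(Q'+S)/f_{97,P'}(S) along the 6-step ladder.
Miller gives e_{97}(P',Q') = 133536896264502 + 116080146816954*t + 131690940765537*t^2 + 58612437565871*t^3 + 33404101277778*t^4 + 28306275103114*t^5 in F_{252540857455769^6}.
e_{97}(P,Q) = (133536896264502 + 116080146816954*t + 131690940765537*t^2 + 58612437565871*t^3 + 33404101277778*t^4 + 28306275103114*t^5)^{60} = 125409929346486 + 210991219472309*t + 91207268737949*t^2 + 227522263509296*t^3 + 136702252531053*t^4 + 226531322926741*t^5.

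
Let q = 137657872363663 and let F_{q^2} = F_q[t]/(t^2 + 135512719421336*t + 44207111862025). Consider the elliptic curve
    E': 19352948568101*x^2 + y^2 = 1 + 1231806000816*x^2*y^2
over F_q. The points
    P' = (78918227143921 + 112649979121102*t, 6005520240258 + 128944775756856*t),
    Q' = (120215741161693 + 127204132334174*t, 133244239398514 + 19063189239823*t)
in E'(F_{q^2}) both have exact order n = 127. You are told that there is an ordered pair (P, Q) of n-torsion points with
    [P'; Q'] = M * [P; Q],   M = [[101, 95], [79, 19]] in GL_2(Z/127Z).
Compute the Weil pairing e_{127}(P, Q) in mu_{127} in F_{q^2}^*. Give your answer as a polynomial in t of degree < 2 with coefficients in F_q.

105106685458027 + 40479838792424*t

Under M = [[101,95],[79,19]] in GL_2(Z/127), e_{127}(P',Q') = e_{127}(P,Q)^(101*19-95*79 mod 127).
Hence e(P,Q) = e(P',Q')^{64} where 64 = 2^{-1} mod 127.
Edwards a_E,d_E -> Montgomery A=73872021774203,B=80262500550275 -> Weierstrass 136518182591909,69134984562700 via alpha=26373771155430,beta=38944753732737.
7-bit Miller (1111111) on E'/F_{137657872363663} with a'=136518182591909, b'=69134984562700: accumulate tangent/chord ratios at Q'+S and P'+S'.
f_P(D_Q)/f_Q(D_P) = 137630074225411 + 51475884910165*t.
Thus e_{127}(P,Q) = 105106685458027 + 40479838792424*t.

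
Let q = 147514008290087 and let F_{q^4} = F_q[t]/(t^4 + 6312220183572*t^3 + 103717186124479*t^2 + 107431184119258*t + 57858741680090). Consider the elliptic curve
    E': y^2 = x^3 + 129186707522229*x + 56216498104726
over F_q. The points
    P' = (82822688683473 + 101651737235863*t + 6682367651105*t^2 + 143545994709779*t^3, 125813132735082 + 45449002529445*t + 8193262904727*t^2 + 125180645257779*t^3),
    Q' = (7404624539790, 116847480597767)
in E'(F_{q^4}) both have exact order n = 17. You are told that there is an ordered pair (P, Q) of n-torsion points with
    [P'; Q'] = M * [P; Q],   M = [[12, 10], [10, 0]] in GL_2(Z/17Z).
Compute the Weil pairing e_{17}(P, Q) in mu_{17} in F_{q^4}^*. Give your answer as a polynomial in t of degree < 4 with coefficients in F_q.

Under M = [[12,10],[10,0]] in GL_2(Z/17), e_{17}(P',Q') = e_{17}(P,Q)^(12*0-10*10 mod 17).
Hence e(P,Q) = e(P',Q')^{9} where 9 = 2^{-1} mod 17.
Double-and-add over 10001: 5-1 doublings, 2-1 additions; each step l_{T,T}/v_{2T} or l_{T,P'}/v at Q'+S for random S.
Result: e(P',Q') = 52285051446134 + 126853600929614*t + 69855378563323*t^2 + 90414031532390*t^3.
(52285051446134 + 126853600929614*t + 69855378563323*t^2 + 90414031532390*t^3)^{9} mod (147514008290087,f) = 11049083723111 + 63720277243063*t + 118009371405046*t^2 + 90425771438196*t^3.

11049083723111 + 63720277243063*t + 118009371405046*t^2 + 90425771438196*t^3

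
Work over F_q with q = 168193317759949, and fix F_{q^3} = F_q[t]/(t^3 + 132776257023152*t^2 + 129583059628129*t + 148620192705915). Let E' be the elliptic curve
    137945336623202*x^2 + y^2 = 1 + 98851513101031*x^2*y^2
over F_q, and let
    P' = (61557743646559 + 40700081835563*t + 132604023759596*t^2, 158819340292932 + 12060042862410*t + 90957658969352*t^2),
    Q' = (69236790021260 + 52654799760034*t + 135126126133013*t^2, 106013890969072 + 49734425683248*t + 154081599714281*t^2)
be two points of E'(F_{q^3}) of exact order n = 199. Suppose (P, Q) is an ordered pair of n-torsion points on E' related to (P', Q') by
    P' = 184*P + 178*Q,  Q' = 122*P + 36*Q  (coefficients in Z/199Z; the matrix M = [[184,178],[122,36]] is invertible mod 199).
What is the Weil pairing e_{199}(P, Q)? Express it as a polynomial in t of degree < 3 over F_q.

60179120778654 + 69049759189826*t + 160041761241942*t^2

Under M = [[184,178],[122,36]] in GL_2(Z/199), e_{199}(P',Q') = e_{199}(P,Q)^(184*36-178*122 mod 199).
Inverting 32 mod 199: 56. Thus e_{199}(P,Q) = e(P',Q')^{56}.
Map (x,y)_Ed via u=(1+y)/(1-y), v=(1+y)/((1-y)x) to Montgomery A=134088665503403,B=67749814993825; then to (a',b')=(57895047643019,69955358139428).
Miller loop for e_{199} over F_{168193317759949^3}: bits of 199 = 11000111; 7 double steps + 4 add steps, l/v at each.
So e_{199}(P',Q') = 23974302080384 + 70282994185114*t + 61449132255081*t^2.
Raise to 56: e(P,Q) = 60179120778654 + 69049759189826*t + 160041761241942*t^2 in mu_{199}.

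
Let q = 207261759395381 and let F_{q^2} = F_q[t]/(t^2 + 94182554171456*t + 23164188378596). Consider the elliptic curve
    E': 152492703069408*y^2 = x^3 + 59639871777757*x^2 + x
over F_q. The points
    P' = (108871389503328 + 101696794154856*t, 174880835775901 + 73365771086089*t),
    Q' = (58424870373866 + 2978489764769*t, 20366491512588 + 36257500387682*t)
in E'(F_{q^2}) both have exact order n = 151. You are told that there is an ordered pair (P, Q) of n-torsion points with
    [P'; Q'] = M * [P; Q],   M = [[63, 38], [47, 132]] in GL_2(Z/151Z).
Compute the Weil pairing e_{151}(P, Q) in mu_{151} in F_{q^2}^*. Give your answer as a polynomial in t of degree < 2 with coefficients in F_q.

169882496926834 + 189472067851576*t

e_{151}(aP+bQ,cP+dQ) = e_{151}(P,Q)^(ad-bc); with (a,b,c,d)=(63,38,47,132) this gives the det-151 law.
det(M) mod 151 = 37; its inverse in (Z/151)^* is 49 (check: 37*49 mod 151 = 1).
Montgomery->Weierstrass: x_W = 82313996669174*x+190687760939862, y_W=82313996669174*y on F_{207261759395381}; lands on y^2=x^3+105951220147289*x+173503556397080.
8-bit Miller (10010111) on E'/F_{207261759395381} with a'=105951220147289, b'=173503556397080: accumulate tangent/chord ratios at Q'+S and P'+S'.
The quotient is 72529570741228 + 69233551585125*t.
Raise to 49: e(P,Q) = 169882496926834 + 189472067851576*t in mu_{151}.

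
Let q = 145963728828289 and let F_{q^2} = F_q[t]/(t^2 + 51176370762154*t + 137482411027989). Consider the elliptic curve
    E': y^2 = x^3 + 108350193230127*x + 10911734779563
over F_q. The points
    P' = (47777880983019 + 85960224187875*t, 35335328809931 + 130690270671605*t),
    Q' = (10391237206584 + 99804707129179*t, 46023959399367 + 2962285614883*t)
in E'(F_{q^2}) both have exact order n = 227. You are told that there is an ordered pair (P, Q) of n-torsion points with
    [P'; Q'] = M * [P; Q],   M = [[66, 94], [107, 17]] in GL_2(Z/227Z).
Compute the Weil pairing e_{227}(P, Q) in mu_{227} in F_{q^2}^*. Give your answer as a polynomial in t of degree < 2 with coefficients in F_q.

Since e_{227}(P,P)=e_{227}(Q,Q)=1 and e_{227}(Q,P)=e_{227}(P,Q)^{-1}, expanding e_{227}(66*P + 94*Q,107*P + 17*Q) leaves e(P,Q)^det(M).
det(M) mod 227 = 144; its inverse in (Z/227)^* is 134 (check: 144*134 mod 227 = 1).
Double-and-add over 11100011: 8-1 doublings, 5-1 additions; each step l_{T,T}/v_{2T} or l_{T,P'}/v at Q'+S for random S.
f_P(D_Q)/f_Q(D_P) = 52431093239324 + 67698186927545*t.
Thus e_{227}(P,Q) = 112784754073977 + 72410965791734*t.

112784754073977 + 72410965791734*t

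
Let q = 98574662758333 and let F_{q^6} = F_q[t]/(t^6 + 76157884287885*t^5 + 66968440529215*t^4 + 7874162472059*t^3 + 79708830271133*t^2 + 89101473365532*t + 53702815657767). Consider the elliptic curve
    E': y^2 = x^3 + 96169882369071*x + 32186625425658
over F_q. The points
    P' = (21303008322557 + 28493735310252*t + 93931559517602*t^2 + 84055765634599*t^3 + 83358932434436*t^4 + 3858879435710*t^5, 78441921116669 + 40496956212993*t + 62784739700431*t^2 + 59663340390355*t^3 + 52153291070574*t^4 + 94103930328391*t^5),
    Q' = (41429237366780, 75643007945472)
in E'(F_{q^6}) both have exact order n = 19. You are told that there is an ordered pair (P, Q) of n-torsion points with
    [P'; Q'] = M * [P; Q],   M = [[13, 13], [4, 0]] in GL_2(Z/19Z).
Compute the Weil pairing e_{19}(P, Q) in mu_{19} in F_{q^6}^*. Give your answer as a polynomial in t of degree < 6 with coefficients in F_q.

32981058688318 + 72281785316067*t + 21477422841112*t^2 + 10584892131601*t^3 + 57649108474829*t^4 + 58135413931441*t^5

e_{19}(aP+bQ,cP+dQ) = e_{19}(P,Q)^(ad-bc); with (a,b,c,d)=(13,13,4,0) this gives the det-19 law.
So e_{19}(P,Q) = e_{19}(P',Q')^{4}, since 5*4 = 1 mod 19.
Run Miller on y^2=x^3+96169882369071*x+32186625425658 over F_{98574662758333}: ladder 10011 (5 bits); e = f_P(D_Q)/f_Q(D_P).
The quotient is 1556319890948 + 83819232708682*t + 55741295438830*t^2 + 72917714849556*t^3 + 87144522751110*t^4 + 89585118308885*t^5.
Hence e(P,Q) = 32981058688318 + 72281785316067*t + 21477422841112*t^2 + 10584892131601*t^3 + 57649108474829*t^4 + 58135413931441*t^5 in F_{98574662758333^6}^*.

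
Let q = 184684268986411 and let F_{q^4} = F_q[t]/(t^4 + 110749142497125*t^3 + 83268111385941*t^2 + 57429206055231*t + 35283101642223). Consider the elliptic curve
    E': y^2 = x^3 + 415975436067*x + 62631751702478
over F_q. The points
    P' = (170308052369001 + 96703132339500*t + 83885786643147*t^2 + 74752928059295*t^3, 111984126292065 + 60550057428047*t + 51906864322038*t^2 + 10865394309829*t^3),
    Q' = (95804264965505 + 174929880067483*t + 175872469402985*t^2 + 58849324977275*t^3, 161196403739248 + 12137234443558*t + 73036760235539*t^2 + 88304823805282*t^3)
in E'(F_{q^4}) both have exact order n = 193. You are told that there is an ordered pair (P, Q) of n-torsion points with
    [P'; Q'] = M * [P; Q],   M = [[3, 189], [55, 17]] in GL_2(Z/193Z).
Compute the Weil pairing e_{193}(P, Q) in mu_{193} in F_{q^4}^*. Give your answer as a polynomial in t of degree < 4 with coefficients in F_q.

35370308557513 + 49929880645223*t + 91793781260319*t^2 + 16070179001998*t^3

The 193-Weil pairing on E[193] over F_{184684268986411} is alternating-bilinear: e_{193}(P',Q') = e_{193}(P,Q)^det(M).
Inverting 78 mod 193: 146. Thus e_{193}(P,Q) = e(P',Q')^{146}.
n = 193 = (11000001)_2 (8 bits, wt 3); accumulate f_{193,P'}(Q'+S)/f_{193,P'}(S) along the 7-step ladder.
Miller gives e_{193}(P',Q') = 38806742423361 + 170784802675559*t + 78697377499670*t^2 + 67852232532566*t^3 in F_{184684268986411^4}.
Finally e_{193}(P,Q) = 35370308557513 + 49929880645223*t + 91793781260319*t^2 + 16070179001998*t^3.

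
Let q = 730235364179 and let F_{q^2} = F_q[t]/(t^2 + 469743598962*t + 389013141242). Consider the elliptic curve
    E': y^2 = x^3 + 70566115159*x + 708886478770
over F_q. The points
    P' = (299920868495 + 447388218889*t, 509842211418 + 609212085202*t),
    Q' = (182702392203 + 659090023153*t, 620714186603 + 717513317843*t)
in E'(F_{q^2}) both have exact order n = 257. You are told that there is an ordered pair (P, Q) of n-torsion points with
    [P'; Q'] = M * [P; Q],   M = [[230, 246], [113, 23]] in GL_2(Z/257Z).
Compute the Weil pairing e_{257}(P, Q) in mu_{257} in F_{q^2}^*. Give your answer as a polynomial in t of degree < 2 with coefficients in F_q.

The 257-Weil pairing on E[257] over F_{730235364179} is alternating-bilinear: e_{257}(P',Q') = e_{257}(P,Q)^det(M).
det M = 230*23 - 246*113 = -22508 = 108 (mod 257); 108^{-1} = 188 (mod 257).
Run Miller on y^2=x^3+70566115159*x+708886478770 over F_{730235364179}: ladder 100000001 (9 bits); e = f_P(D_Q)/f_Q(D_P).
e_{257}(P',Q') = 628993060806 + 308327255398*t.
Thus e_{257}(P,Q) = 470474956562 + 378426751894*t.

470474956562 + 378426751894*t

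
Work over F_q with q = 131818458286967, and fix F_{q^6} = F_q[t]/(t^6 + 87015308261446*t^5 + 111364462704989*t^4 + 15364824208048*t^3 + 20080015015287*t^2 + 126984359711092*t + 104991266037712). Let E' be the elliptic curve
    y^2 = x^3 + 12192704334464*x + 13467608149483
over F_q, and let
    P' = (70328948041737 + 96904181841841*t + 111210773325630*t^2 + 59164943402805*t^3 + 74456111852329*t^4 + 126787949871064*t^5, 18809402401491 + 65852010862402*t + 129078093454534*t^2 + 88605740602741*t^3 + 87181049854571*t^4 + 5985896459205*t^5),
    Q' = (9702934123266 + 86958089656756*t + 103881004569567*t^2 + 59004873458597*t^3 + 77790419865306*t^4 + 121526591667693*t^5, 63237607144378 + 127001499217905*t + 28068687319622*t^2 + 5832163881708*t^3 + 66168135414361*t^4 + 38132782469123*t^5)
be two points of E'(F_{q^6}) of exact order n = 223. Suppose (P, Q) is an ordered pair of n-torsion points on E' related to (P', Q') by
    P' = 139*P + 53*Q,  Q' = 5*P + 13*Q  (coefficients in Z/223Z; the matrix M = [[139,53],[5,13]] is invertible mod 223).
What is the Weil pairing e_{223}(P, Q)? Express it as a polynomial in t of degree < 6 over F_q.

130925434007622 + 103565258096203*t + 40631157681614*t^2 + 66832544991027*t^3 + 60577102217557*t^4 + 80619958039469*t^5

Alternating bilinearity on E[223] (values in mu_{223} in F_{131818458286967^6}) gives e(P',Q') = e(P,Q)^det(M).
139*13 - 53*5 = 1542; reduced mod 223: det = 204, inverse 176.
Miller loop for e_{223} over F_{131818458286967^6}: bits of 223 = 11011111; 7 double steps + 6 add steps, l/v at each.
The quotient is 7709248402407 + 110705392583629*t + 112303625469715*t^2 + 129835829321033*t^3 + 73663590112718*t^4 + 42698467533997*t^5.
e_{223}(P,Q) = (7709248402407 + 110705392583629*t + 112303625469715*t^2 + 129835829321033*t^3 + 73663590112718*t^4 + 42698467533997*t^5)^{176} = 130925434007622 + 103565258096203*t + 40631157681614*t^2 + 66832544991027*t^3 + 60577102217557*t^4 + 80619958039469*t^5.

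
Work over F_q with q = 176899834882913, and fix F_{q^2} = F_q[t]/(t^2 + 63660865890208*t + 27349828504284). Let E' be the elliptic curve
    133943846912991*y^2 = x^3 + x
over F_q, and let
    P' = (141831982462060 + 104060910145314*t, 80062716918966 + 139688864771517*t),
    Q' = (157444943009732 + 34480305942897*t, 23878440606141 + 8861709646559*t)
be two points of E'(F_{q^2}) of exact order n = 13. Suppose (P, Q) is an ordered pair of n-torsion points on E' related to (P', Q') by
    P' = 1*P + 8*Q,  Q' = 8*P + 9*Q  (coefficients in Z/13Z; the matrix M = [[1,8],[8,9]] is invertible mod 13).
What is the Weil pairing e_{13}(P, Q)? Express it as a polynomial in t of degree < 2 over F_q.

Alternating bilinearity on E[13] (values in mu_{13} in F_{176899834882913^2}) gives e(P',Q') = e(P,Q)^det(M).
Inverting 10 mod 13: 4. Thus e_{13}(P,Q) = e(P',Q')^{4}.
Montgomery->Weierstrass: x_W = 71915250861203*x, y_W=71915250861203*y on F_{176899834882913}; lands on y^2=x^3+95364831100013*x.
Build f_{13,P'} and f_{13,Q'} via the 4-bit ladder of 13=1101_2; evaluate at shifted divisors; quotient in F_{176899834882913^2}.
Miller gives e_{13}(P',Q') = 62346389716722 + 56979480544999*t in F_{176899834882913^2}.
Thus e_{13}(P,Q) = 151112369830022 + 105112446617666*t.

151112369830022 + 105112446617666*t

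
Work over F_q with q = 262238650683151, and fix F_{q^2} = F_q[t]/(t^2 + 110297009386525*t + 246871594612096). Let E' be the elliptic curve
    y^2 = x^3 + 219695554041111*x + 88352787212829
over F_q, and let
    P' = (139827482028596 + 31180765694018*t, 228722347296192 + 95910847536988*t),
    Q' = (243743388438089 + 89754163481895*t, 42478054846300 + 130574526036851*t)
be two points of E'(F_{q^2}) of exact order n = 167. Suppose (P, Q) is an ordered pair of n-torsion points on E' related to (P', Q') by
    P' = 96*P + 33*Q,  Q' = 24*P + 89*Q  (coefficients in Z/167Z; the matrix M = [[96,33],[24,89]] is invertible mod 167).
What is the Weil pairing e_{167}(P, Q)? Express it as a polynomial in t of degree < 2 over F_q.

The 167-Weil pairing on E[167] over F_{262238650683151} is alternating-bilinear: e_{167}(P',Q') = e_{167}(P,Q)^det(M).
So e_{167}(P,Q) = e_{167}(P',Q')^{136}, since 70*136 = 1 mod 167.
Run Miller on y^2=x^3+219695554041111*x+88352787212829 over F_{262238650683151}: ladder 10100111 (8 bits); e = f_P(D_Q)/f_Q(D_P).
Miller gives e_{167}(P',Q') = 120647910062011 + 102058037522150*t in F_{262238650683151^2}.
Finally e_{167}(P,Q) = 111125258650724 + 124957555276712*t.

111125258650724 + 124957555276712*t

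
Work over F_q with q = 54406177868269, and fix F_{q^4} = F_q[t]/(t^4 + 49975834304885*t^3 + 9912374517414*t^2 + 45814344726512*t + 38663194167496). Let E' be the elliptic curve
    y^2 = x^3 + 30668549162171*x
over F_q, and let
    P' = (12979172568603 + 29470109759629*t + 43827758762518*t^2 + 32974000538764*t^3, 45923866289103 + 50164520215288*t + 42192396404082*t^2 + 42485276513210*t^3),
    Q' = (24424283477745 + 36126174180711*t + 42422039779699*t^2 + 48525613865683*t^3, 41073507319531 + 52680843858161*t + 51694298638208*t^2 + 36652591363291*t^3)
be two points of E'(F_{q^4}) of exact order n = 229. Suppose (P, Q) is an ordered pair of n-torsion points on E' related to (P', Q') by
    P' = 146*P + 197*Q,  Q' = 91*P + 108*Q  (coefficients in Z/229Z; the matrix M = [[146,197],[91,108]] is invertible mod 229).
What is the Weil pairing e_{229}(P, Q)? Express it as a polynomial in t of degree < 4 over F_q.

36161083563064 + 15813069582076*t + 2795065250068*t^2 + 20497117858520*t^3

Under M = [[146,197],[91,108]] in GL_2(Z/229), e_{229}(P',Q') = e_{229}(P,Q)^(146*108-197*91 mod 229).
146*108 - 197*91 = -2159; reduced mod 229: det = 131, inverse 7.
Double-and-add over 11100101: 8-1 doublings, 5-1 additions; each step l_{T,T}/v_{2T} or l_{T,P'}/v at Q'+S for random S.
So e_{229}(P',Q') = 13033874464185 + 29862461818585*t + 1398061538117*t^2 + 14622404182045*t^3.
Thus e_{229}(P,Q) = 36161083563064 + 15813069582076*t + 2795065250068*t^2 + 20497117858520*t^3.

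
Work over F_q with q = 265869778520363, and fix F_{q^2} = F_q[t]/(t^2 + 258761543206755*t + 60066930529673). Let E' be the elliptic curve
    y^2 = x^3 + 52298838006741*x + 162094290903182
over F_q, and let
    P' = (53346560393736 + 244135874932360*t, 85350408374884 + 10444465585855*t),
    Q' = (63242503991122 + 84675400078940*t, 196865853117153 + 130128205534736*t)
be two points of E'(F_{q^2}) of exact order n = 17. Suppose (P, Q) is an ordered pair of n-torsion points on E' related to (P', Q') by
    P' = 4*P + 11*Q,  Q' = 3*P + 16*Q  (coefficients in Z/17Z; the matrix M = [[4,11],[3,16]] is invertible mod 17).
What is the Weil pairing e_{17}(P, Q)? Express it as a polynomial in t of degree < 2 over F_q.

148684284191406 + 256420178898576*t

Under M = [[4,11],[3,16]] in GL_2(Z/17), e_{17}(P',Q') = e_{17}(P,Q)^(4*16-11*3 mod 17).
So e_{17}(P,Q) = e_{17}(P',Q')^{11}, since 14*11 = 1 mod 17.
n = 17 = (10001)_2 (5 bits, wt 2); accumulate f_{17,P'}(Q'+S)/f_{17,P'}(S) along the 4-step ladder.
f_P(D_Q)/f_Q(D_P) = 30838061269888 + 229058249827799*t.
Raise to 11: e(P,Q) = 148684284191406 + 256420178898576*t in mu_{17}.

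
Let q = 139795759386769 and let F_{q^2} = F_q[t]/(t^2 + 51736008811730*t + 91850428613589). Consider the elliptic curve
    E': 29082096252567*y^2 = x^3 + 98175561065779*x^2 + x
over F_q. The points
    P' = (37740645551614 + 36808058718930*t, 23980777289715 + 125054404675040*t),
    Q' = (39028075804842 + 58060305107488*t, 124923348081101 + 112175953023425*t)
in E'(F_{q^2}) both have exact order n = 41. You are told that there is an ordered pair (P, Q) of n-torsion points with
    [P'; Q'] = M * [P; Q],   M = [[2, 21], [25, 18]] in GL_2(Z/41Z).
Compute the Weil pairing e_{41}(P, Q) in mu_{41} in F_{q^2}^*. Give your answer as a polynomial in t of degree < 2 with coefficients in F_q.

e_{41}(aP+bQ,cP+dQ) = e_{41}(P,Q)^(ad-bc); with (a,b,c,d)=(2,21,25,18) this gives the det-41 law.
Hence e(P,Q) = e(P',Q')^{14} where 14 = 3^{-1} mod 41.
Montgomery->Weierstrass: x_W = 21334833045556*x+28460729676729, y_W=21334833045556*y on F_{139795759386769}; lands on y^2=x^3+87589880692703*x+44283696649459.
Miller loop for e_{41} over F_{139795759386769^2}: bits of 41 = 101001; 5 double steps + 2 add steps, l/v at each.
The quotient is 60762987371472 + 26836432083420*t.
Hence e(P,Q) = 93715884710670 + 4081702422525*t in F_{139795759386769^2}^*.

93715884710670 + 4081702422525*t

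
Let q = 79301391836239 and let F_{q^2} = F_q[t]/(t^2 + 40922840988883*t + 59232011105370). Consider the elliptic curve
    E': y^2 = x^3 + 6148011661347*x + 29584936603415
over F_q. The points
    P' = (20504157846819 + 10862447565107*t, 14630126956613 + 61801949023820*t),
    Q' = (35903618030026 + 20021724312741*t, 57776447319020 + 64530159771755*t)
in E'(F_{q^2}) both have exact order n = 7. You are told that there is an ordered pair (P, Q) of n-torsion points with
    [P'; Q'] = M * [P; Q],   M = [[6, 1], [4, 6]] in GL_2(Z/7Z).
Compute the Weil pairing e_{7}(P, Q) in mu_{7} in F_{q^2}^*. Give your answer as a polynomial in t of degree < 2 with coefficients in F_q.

5424080923671 + 31613607811695*t

Under M = [[6,1],[4,6]] in GL_2(Z/7), e_{7}(P',Q') = e_{7}(P,Q)^(6*6-1*4 mod 7).
Inverting 4 mod 7: 2. Thus e_{7}(P,Q) = e(P',Q')^{2}.
Double-and-add over 111: 3-1 doublings, 3-1 additions; each step l_{T,T}/v_{2T} or l_{T,P'}/v at Q'+S for random S.
e_{7}(P',Q') = 17960456586988 + 6547122292927*t.
Thus e_{7}(P,Q) = 5424080923671 + 31613607811695*t.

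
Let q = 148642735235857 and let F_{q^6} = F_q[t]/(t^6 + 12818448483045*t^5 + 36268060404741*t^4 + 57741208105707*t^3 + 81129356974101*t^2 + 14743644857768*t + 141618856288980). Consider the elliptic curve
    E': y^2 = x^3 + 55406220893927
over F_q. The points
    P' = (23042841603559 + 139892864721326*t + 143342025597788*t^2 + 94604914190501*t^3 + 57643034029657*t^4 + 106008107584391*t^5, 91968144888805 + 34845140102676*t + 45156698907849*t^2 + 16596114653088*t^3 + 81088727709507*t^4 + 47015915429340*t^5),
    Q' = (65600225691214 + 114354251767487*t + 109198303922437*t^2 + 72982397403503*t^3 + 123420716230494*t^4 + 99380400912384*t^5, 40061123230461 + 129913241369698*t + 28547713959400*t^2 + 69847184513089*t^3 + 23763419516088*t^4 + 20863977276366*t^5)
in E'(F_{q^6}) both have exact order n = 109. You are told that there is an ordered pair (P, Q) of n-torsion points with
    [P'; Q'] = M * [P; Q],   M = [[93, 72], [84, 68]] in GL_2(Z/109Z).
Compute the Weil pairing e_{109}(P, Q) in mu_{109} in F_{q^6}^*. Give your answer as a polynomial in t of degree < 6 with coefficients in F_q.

e_{109} is bilinear + alternating on E[109], so e_{109}(93*P + 72*Q, 84*P + 68*Q) = e_{109}(P,Q)^(93*68-72*84).
Inverting 58 mod 109: 47. Thus e_{109}(P,Q) = e(P',Q')^{47}.
Miller loop for e_{109} over F_{148642735235857^6}: bits of 109 = 1101101; 6 double steps + 4 add steps, l/v at each.
e_{109}(P',Q') = 61197746142925 + 1486754166741*t + 71597069222024*t^2 + 30685860354119*t^3 + 53334933188855*t^4 + 92589867962414*t^5.
(61197746142925 + 1486754166741*t + 71597069222024*t^2 + 30685860354119*t^3 + 53334933188855*t^4 + 92589867962414*t^5)^{47} mod (148642735235857,f) = 131770593645003 + 129593712728444*t + 98030030719604*t^2 + 108643771540726*t^3 + 20474526164662*t^4 + 15335057766513*t^5.

131770593645003 + 129593712728444*t + 98030030719604*t^2 + 108643771540726*t^3 + 20474526164662*t^4 + 15335057766513*t^5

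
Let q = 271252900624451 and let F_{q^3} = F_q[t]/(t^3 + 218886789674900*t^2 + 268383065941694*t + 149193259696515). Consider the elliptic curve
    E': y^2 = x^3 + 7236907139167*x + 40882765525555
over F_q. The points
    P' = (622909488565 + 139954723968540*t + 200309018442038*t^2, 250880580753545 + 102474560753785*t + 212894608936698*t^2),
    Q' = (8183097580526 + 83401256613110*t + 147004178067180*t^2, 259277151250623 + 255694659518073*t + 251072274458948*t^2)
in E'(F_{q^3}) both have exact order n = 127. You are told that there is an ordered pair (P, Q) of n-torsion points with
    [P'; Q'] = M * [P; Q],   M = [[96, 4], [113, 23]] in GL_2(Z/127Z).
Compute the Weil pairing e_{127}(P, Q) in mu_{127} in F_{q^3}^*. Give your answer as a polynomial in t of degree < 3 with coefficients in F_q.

e_{127} is bilinear + alternating on E[127], so e_{127}(96*P + 4*Q, 113*P + 23*Q) = e_{127}(P,Q)^(96*23-4*113).
Inverting 105 mod 127: 75. Thus e_{127}(P,Q) = e(P',Q')^{75}.
n = 127 = (1111111)_2 (7 bits, wt 7); accumulate f_{127,P'}(Q'+S)/f_{127,P'}(S) along the 6-step ladder.
The quotient is 186787710831035 + 30554344249628*t + 167367613933667*t^2.
Raise to 75: e(P,Q) = 206791214344948 + 254397232913241*t + 181681814896437*t^2 in mu_{127}.

206791214344948 + 254397232913241*t + 181681814896437*t^2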